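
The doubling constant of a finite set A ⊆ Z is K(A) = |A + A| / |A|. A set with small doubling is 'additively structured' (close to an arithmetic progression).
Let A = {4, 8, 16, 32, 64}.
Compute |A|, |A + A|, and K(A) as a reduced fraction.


|A| = 5.
Compute A + A by enumerating all 25 pairs.
A + A = {8, 12, 16, 20, 24, 32, 36, 40, 48, 64, 68, 72, 80, 96, 128}, so |A + A| = 15.
K = |A + A| / |A| = 15/5 = 3/1 ≈ 3.0000.
Reference: AP of size 5 gives K = 9/5 ≈ 1.8000; a fully generic set of size 5 gives K ≈ 3.0000.

|A| = 5, |A + A| = 15, K = 15/5 = 3/1.


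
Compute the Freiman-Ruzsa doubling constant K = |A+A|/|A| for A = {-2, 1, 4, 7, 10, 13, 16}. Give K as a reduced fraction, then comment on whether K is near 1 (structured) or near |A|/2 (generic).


|A| = 7.
Compute A + A by enumerating all 49 pairs.
A + A = {-4, -1, 2, 5, 8, 11, 14, 17, 20, 23, 26, 29, 32}, so |A + A| = 13.
K = |A + A| / |A| = 13/7 (already in lowest terms) ≈ 1.8571.
Reference: AP of size 7 gives K = 13/7 ≈ 1.8571; a fully generic set of size 7 gives K ≈ 4.0000.

|A| = 7, |A + A| = 13, K = 13/7.


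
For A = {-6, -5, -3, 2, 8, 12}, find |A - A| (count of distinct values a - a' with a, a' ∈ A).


A - A = {a - a' : a, a' ∈ A}; |A| = 6.
Bounds: 2|A|-1 ≤ |A - A| ≤ |A|² - |A| + 1, i.e. 11 ≤ |A - A| ≤ 31.
Note: 0 ∈ A - A always (from a - a). The set is symmetric: if d ∈ A - A then -d ∈ A - A.
Enumerate nonzero differences d = a - a' with a > a' (then include -d):
Positive differences: {1, 2, 3, 4, 5, 6, 7, 8, 10, 11, 13, 14, 15, 17, 18}
Full difference set: {0} ∪ (positive diffs) ∪ (negative diffs).
|A - A| = 1 + 2·15 = 31 (matches direct enumeration: 31).

|A - A| = 31


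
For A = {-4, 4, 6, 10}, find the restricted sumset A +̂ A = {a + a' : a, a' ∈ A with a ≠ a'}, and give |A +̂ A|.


Restricted sumset: A +̂ A = {a + a' : a ∈ A, a' ∈ A, a ≠ a'}.
Equivalently, take A + A and drop any sum 2a that is achievable ONLY as a + a for a ∈ A (i.e. sums representable only with equal summands).
Enumerate pairs (a, a') with a < a' (symmetric, so each unordered pair gives one sum; this covers all a ≠ a'):
  -4 + 4 = 0
  -4 + 6 = 2
  -4 + 10 = 6
  4 + 6 = 10
  4 + 10 = 14
  6 + 10 = 16
Collected distinct sums: {0, 2, 6, 10, 14, 16}
|A +̂ A| = 6
(Reference bound: |A +̂ A| ≥ 2|A| - 3 for |A| ≥ 2, with |A| = 4 giving ≥ 5.)

|A +̂ A| = 6


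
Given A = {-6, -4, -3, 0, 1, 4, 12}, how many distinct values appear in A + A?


A + A = {a + a' : a, a' ∈ A}; |A| = 7.
General bounds: 2|A| - 1 ≤ |A + A| ≤ |A|(|A|+1)/2, i.e. 13 ≤ |A + A| ≤ 28.
Lower bound 2|A|-1 is attained iff A is an arithmetic progression.
Enumerate sums a + a' for a ≤ a' (symmetric, so this suffices):
a = -6: -6+-6=-12, -6+-4=-10, -6+-3=-9, -6+0=-6, -6+1=-5, -6+4=-2, -6+12=6
a = -4: -4+-4=-8, -4+-3=-7, -4+0=-4, -4+1=-3, -4+4=0, -4+12=8
a = -3: -3+-3=-6, -3+0=-3, -3+1=-2, -3+4=1, -3+12=9
a = 0: 0+0=0, 0+1=1, 0+4=4, 0+12=12
a = 1: 1+1=2, 1+4=5, 1+12=13
a = 4: 4+4=8, 4+12=16
a = 12: 12+12=24
Distinct sums: {-12, -10, -9, -8, -7, -6, -5, -4, -3, -2, 0, 1, 2, 4, 5, 6, 8, 9, 12, 13, 16, 24}
|A + A| = 22

|A + A| = 22


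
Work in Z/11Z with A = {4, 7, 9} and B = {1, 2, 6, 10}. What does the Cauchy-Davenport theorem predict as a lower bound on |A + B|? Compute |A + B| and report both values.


Cauchy-Davenport: |A + B| ≥ min(p, |A| + |B| - 1) for A, B nonempty in Z/pZ.
|A| = 3, |B| = 4, p = 11.
CD lower bound = min(11, 3 + 4 - 1) = min(11, 6) = 6.
Compute A + B mod 11 directly:
a = 4: 4+1=5, 4+2=6, 4+6=10, 4+10=3
a = 7: 7+1=8, 7+2=9, 7+6=2, 7+10=6
a = 9: 9+1=10, 9+2=0, 9+6=4, 9+10=8
A + B = {0, 2, 3, 4, 5, 6, 8, 9, 10}, so |A + B| = 9.
Verify: 9 ≥ 6? Yes ✓.

CD lower bound = 6, actual |A + B| = 9.


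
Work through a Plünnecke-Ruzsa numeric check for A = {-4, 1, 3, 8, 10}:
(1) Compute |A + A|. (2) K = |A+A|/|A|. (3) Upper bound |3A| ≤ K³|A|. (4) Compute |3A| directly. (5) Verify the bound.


|A| = 5.
Step 1: Compute A + A by enumerating all 25 pairs.
A + A = {-8, -3, -1, 2, 4, 6, 9, 11, 13, 16, 18, 20}, so |A + A| = 12.
Step 2: Doubling constant K = |A + A|/|A| = 12/5 = 12/5 ≈ 2.4000.
Step 3: Plünnecke-Ruzsa gives |3A| ≤ K³·|A| = (2.4000)³ · 5 ≈ 69.1200.
Step 4: Compute 3A = A + A + A directly by enumerating all triples (a,b,c) ∈ A³; |3A| = 22.
Step 5: Check 22 ≤ 69.1200? Yes ✓.

K = 12/5, Plünnecke-Ruzsa bound K³|A| ≈ 69.1200, |3A| = 22, inequality holds.


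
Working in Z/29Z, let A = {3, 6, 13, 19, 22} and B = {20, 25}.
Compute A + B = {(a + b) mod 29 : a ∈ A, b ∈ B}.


Work in Z/29Z: reduce every sum a + b modulo 29.
Enumerate all 10 pairs:
a = 3: 3+20=23, 3+25=28
a = 6: 6+20=26, 6+25=2
a = 13: 13+20=4, 13+25=9
a = 19: 19+20=10, 19+25=15
a = 22: 22+20=13, 22+25=18
Distinct residues collected: {2, 4, 9, 10, 13, 15, 18, 23, 26, 28}
|A + B| = 10 (out of 29 total residues).

A + B = {2, 4, 9, 10, 13, 15, 18, 23, 26, 28}


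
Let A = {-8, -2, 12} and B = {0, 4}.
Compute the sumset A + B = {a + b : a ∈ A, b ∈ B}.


A + B = {a + b : a ∈ A, b ∈ B}.
Enumerate all |A|·|B| = 3·2 = 6 pairs (a, b) and collect distinct sums.
a = -8: -8+0=-8, -8+4=-4
a = -2: -2+0=-2, -2+4=2
a = 12: 12+0=12, 12+4=16
Collecting distinct sums: A + B = {-8, -4, -2, 2, 12, 16}
|A + B| = 6

A + B = {-8, -4, -2, 2, 12, 16}


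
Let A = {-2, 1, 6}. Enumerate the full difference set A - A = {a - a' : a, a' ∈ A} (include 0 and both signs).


A - A = {a - a' : a, a' ∈ A}.
Compute a - a' for each ordered pair (a, a'):
a = -2: -2--2=0, -2-1=-3, -2-6=-8
a = 1: 1--2=3, 1-1=0, 1-6=-5
a = 6: 6--2=8, 6-1=5, 6-6=0
Collecting distinct values (and noting 0 appears from a-a):
A - A = {-8, -5, -3, 0, 3, 5, 8}
|A - A| = 7

A - A = {-8, -5, -3, 0, 3, 5, 8}


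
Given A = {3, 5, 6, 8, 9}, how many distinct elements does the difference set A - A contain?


A - A = {a - a' : a, a' ∈ A}; |A| = 5.
Bounds: 2|A|-1 ≤ |A - A| ≤ |A|² - |A| + 1, i.e. 9 ≤ |A - A| ≤ 21.
Note: 0 ∈ A - A always (from a - a). The set is symmetric: if d ∈ A - A then -d ∈ A - A.
Enumerate nonzero differences d = a - a' with a > a' (then include -d):
Positive differences: {1, 2, 3, 4, 5, 6}
Full difference set: {0} ∪ (positive diffs) ∪ (negative diffs).
|A - A| = 1 + 2·6 = 13 (matches direct enumeration: 13).

|A - A| = 13


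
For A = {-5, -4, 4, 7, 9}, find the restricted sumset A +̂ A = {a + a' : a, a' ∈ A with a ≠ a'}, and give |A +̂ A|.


Restricted sumset: A +̂ A = {a + a' : a ∈ A, a' ∈ A, a ≠ a'}.
Equivalently, take A + A and drop any sum 2a that is achievable ONLY as a + a for a ∈ A (i.e. sums representable only with equal summands).
Enumerate pairs (a, a') with a < a' (symmetric, so each unordered pair gives one sum; this covers all a ≠ a'):
  -5 + -4 = -9
  -5 + 4 = -1
  -5 + 7 = 2
  -5 + 9 = 4
  -4 + 4 = 0
  -4 + 7 = 3
  -4 + 9 = 5
  4 + 7 = 11
  4 + 9 = 13
  7 + 9 = 16
Collected distinct sums: {-9, -1, 0, 2, 3, 4, 5, 11, 13, 16}
|A +̂ A| = 10
(Reference bound: |A +̂ A| ≥ 2|A| - 3 for |A| ≥ 2, with |A| = 5 giving ≥ 7.)

|A +̂ A| = 10


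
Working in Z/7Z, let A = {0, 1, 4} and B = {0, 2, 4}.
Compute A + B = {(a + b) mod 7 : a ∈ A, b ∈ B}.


Work in Z/7Z: reduce every sum a + b modulo 7.
Enumerate all 9 pairs:
a = 0: 0+0=0, 0+2=2, 0+4=4
a = 1: 1+0=1, 1+2=3, 1+4=5
a = 4: 4+0=4, 4+2=6, 4+4=1
Distinct residues collected: {0, 1, 2, 3, 4, 5, 6}
|A + B| = 7 (out of 7 total residues).

A + B = {0, 1, 2, 3, 4, 5, 6}


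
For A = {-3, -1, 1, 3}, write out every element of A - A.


A - A = {a - a' : a, a' ∈ A}.
Compute a - a' for each ordered pair (a, a'):
a = -3: -3--3=0, -3--1=-2, -3-1=-4, -3-3=-6
a = -1: -1--3=2, -1--1=0, -1-1=-2, -1-3=-4
a = 1: 1--3=4, 1--1=2, 1-1=0, 1-3=-2
a = 3: 3--3=6, 3--1=4, 3-1=2, 3-3=0
Collecting distinct values (and noting 0 appears from a-a):
A - A = {-6, -4, -2, 0, 2, 4, 6}
|A - A| = 7

A - A = {-6, -4, -2, 0, 2, 4, 6}


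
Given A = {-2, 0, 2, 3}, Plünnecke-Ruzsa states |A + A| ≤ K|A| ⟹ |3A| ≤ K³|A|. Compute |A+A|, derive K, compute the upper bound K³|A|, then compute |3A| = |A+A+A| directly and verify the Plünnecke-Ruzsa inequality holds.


|A| = 4.
Step 1: Compute A + A by enumerating all 16 pairs.
A + A = {-4, -2, 0, 1, 2, 3, 4, 5, 6}, so |A + A| = 9.
Step 2: Doubling constant K = |A + A|/|A| = 9/4 = 9/4 ≈ 2.2500.
Step 3: Plünnecke-Ruzsa gives |3A| ≤ K³·|A| = (2.2500)³ · 4 ≈ 45.5625.
Step 4: Compute 3A = A + A + A directly by enumerating all triples (a,b,c) ∈ A³; |3A| = 14.
Step 5: Check 14 ≤ 45.5625? Yes ✓.

K = 9/4, Plünnecke-Ruzsa bound K³|A| ≈ 45.5625, |3A| = 14, inequality holds.


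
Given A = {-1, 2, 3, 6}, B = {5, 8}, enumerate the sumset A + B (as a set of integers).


A + B = {a + b : a ∈ A, b ∈ B}.
Enumerate all |A|·|B| = 4·2 = 8 pairs (a, b) and collect distinct sums.
a = -1: -1+5=4, -1+8=7
a = 2: 2+5=7, 2+8=10
a = 3: 3+5=8, 3+8=11
a = 6: 6+5=11, 6+8=14
Collecting distinct sums: A + B = {4, 7, 8, 10, 11, 14}
|A + B| = 6

A + B = {4, 7, 8, 10, 11, 14}


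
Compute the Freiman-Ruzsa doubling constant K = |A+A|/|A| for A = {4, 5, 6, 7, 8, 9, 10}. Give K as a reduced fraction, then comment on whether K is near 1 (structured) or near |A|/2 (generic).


|A| = 7.
Compute A + A by enumerating all 49 pairs.
A + A = {8, 9, 10, 11, 12, 13, 14, 15, 16, 17, 18, 19, 20}, so |A + A| = 13.
K = |A + A| / |A| = 13/7 (already in lowest terms) ≈ 1.8571.
Reference: AP of size 7 gives K = 13/7 ≈ 1.8571; a fully generic set of size 7 gives K ≈ 4.0000.

|A| = 7, |A + A| = 13, K = 13/7.


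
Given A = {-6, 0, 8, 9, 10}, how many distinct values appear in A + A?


A + A = {a + a' : a, a' ∈ A}; |A| = 5.
General bounds: 2|A| - 1 ≤ |A + A| ≤ |A|(|A|+1)/2, i.e. 9 ≤ |A + A| ≤ 15.
Lower bound 2|A|-1 is attained iff A is an arithmetic progression.
Enumerate sums a + a' for a ≤ a' (symmetric, so this suffices):
a = -6: -6+-6=-12, -6+0=-6, -6+8=2, -6+9=3, -6+10=4
a = 0: 0+0=0, 0+8=8, 0+9=9, 0+10=10
a = 8: 8+8=16, 8+9=17, 8+10=18
a = 9: 9+9=18, 9+10=19
a = 10: 10+10=20
Distinct sums: {-12, -6, 0, 2, 3, 4, 8, 9, 10, 16, 17, 18, 19, 20}
|A + A| = 14

|A + A| = 14


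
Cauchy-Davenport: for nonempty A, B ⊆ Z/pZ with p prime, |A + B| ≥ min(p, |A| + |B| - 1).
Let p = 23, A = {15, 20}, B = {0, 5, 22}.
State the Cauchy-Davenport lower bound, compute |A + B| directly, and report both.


Cauchy-Davenport: |A + B| ≥ min(p, |A| + |B| - 1) for A, B nonempty in Z/pZ.
|A| = 2, |B| = 3, p = 23.
CD lower bound = min(23, 2 + 3 - 1) = min(23, 4) = 4.
Compute A + B mod 23 directly:
a = 15: 15+0=15, 15+5=20, 15+22=14
a = 20: 20+0=20, 20+5=2, 20+22=19
A + B = {2, 14, 15, 19, 20}, so |A + B| = 5.
Verify: 5 ≥ 4? Yes ✓.

CD lower bound = 4, actual |A + B| = 5.


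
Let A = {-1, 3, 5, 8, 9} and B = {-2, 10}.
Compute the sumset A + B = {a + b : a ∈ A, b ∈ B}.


A + B = {a + b : a ∈ A, b ∈ B}.
Enumerate all |A|·|B| = 5·2 = 10 pairs (a, b) and collect distinct sums.
a = -1: -1+-2=-3, -1+10=9
a = 3: 3+-2=1, 3+10=13
a = 5: 5+-2=3, 5+10=15
a = 8: 8+-2=6, 8+10=18
a = 9: 9+-2=7, 9+10=19
Collecting distinct sums: A + B = {-3, 1, 3, 6, 7, 9, 13, 15, 18, 19}
|A + B| = 10

A + B = {-3, 1, 3, 6, 7, 9, 13, 15, 18, 19}


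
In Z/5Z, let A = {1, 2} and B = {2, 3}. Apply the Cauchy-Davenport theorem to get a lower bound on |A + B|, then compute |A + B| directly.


Cauchy-Davenport: |A + B| ≥ min(p, |A| + |B| - 1) for A, B nonempty in Z/pZ.
|A| = 2, |B| = 2, p = 5.
CD lower bound = min(5, 2 + 2 - 1) = min(5, 3) = 3.
Compute A + B mod 5 directly:
a = 1: 1+2=3, 1+3=4
a = 2: 2+2=4, 2+3=0
A + B = {0, 3, 4}, so |A + B| = 3.
Verify: 3 ≥ 3? Yes ✓.

CD lower bound = 3, actual |A + B| = 3.


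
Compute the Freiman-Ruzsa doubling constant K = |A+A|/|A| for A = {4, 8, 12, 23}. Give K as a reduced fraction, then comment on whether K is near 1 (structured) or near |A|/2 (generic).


|A| = 4.
Compute A + A by enumerating all 16 pairs.
A + A = {8, 12, 16, 20, 24, 27, 31, 35, 46}, so |A + A| = 9.
K = |A + A| / |A| = 9/4 (already in lowest terms) ≈ 2.2500.
Reference: AP of size 4 gives K = 7/4 ≈ 1.7500; a fully generic set of size 4 gives K ≈ 2.5000.

|A| = 4, |A + A| = 9, K = 9/4.


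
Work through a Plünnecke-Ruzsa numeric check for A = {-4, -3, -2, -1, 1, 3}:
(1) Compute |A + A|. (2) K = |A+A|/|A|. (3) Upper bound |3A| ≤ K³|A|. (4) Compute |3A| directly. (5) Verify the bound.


|A| = 6.
Step 1: Compute A + A by enumerating all 36 pairs.
A + A = {-8, -7, -6, -5, -4, -3, -2, -1, 0, 1, 2, 4, 6}, so |A + A| = 13.
Step 2: Doubling constant K = |A + A|/|A| = 13/6 = 13/6 ≈ 2.1667.
Step 3: Plünnecke-Ruzsa gives |3A| ≤ K³·|A| = (2.1667)³ · 6 ≈ 61.0278.
Step 4: Compute 3A = A + A + A directly by enumerating all triples (a,b,c) ∈ A³; |3A| = 20.
Step 5: Check 20 ≤ 61.0278? Yes ✓.

K = 13/6, Plünnecke-Ruzsa bound K³|A| ≈ 61.0278, |3A| = 20, inequality holds.


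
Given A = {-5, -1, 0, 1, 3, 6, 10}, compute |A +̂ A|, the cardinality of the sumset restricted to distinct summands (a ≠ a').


Restricted sumset: A +̂ A = {a + a' : a ∈ A, a' ∈ A, a ≠ a'}.
Equivalently, take A + A and drop any sum 2a that is achievable ONLY as a + a for a ∈ A (i.e. sums representable only with equal summands).
Enumerate pairs (a, a') with a < a' (symmetric, so each unordered pair gives one sum; this covers all a ≠ a'):
  -5 + -1 = -6
  -5 + 0 = -5
  -5 + 1 = -4
  -5 + 3 = -2
  -5 + 6 = 1
  -5 + 10 = 5
  -1 + 0 = -1
  -1 + 1 = 0
  -1 + 3 = 2
  -1 + 6 = 5
  -1 + 10 = 9
  0 + 1 = 1
  0 + 3 = 3
  0 + 6 = 6
  0 + 10 = 10
  1 + 3 = 4
  1 + 6 = 7
  1 + 10 = 11
  3 + 6 = 9
  3 + 10 = 13
  6 + 10 = 16
Collected distinct sums: {-6, -5, -4, -2, -1, 0, 1, 2, 3, 4, 5, 6, 7, 9, 10, 11, 13, 16}
|A +̂ A| = 18
(Reference bound: |A +̂ A| ≥ 2|A| - 3 for |A| ≥ 2, with |A| = 7 giving ≥ 11.)

|A +̂ A| = 18


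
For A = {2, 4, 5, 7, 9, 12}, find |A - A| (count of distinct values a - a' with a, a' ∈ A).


A - A = {a - a' : a, a' ∈ A}; |A| = 6.
Bounds: 2|A|-1 ≤ |A - A| ≤ |A|² - |A| + 1, i.e. 11 ≤ |A - A| ≤ 31.
Note: 0 ∈ A - A always (from a - a). The set is symmetric: if d ∈ A - A then -d ∈ A - A.
Enumerate nonzero differences d = a - a' with a > a' (then include -d):
Positive differences: {1, 2, 3, 4, 5, 7, 8, 10}
Full difference set: {0} ∪ (positive diffs) ∪ (negative diffs).
|A - A| = 1 + 2·8 = 17 (matches direct enumeration: 17).

|A - A| = 17


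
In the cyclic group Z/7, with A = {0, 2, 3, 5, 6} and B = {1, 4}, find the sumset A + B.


Work in Z/7Z: reduce every sum a + b modulo 7.
Enumerate all 10 pairs:
a = 0: 0+1=1, 0+4=4
a = 2: 2+1=3, 2+4=6
a = 3: 3+1=4, 3+4=0
a = 5: 5+1=6, 5+4=2
a = 6: 6+1=0, 6+4=3
Distinct residues collected: {0, 1, 2, 3, 4, 6}
|A + B| = 6 (out of 7 total residues).

A + B = {0, 1, 2, 3, 4, 6}


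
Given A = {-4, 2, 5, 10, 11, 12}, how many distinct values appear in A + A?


A + A = {a + a' : a, a' ∈ A}; |A| = 6.
General bounds: 2|A| - 1 ≤ |A + A| ≤ |A|(|A|+1)/2, i.e. 11 ≤ |A + A| ≤ 21.
Lower bound 2|A|-1 is attained iff A is an arithmetic progression.
Enumerate sums a + a' for a ≤ a' (symmetric, so this suffices):
a = -4: -4+-4=-8, -4+2=-2, -4+5=1, -4+10=6, -4+11=7, -4+12=8
a = 2: 2+2=4, 2+5=7, 2+10=12, 2+11=13, 2+12=14
a = 5: 5+5=10, 5+10=15, 5+11=16, 5+12=17
a = 10: 10+10=20, 10+11=21, 10+12=22
a = 11: 11+11=22, 11+12=23
a = 12: 12+12=24
Distinct sums: {-8, -2, 1, 4, 6, 7, 8, 10, 12, 13, 14, 15, 16, 17, 20, 21, 22, 23, 24}
|A + A| = 19

|A + A| = 19


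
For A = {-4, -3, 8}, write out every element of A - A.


A - A = {a - a' : a, a' ∈ A}.
Compute a - a' for each ordered pair (a, a'):
a = -4: -4--4=0, -4--3=-1, -4-8=-12
a = -3: -3--4=1, -3--3=0, -3-8=-11
a = 8: 8--4=12, 8--3=11, 8-8=0
Collecting distinct values (and noting 0 appears from a-a):
A - A = {-12, -11, -1, 0, 1, 11, 12}
|A - A| = 7

A - A = {-12, -11, -1, 0, 1, 11, 12}


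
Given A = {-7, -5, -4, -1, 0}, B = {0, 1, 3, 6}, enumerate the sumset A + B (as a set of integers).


A + B = {a + b : a ∈ A, b ∈ B}.
Enumerate all |A|·|B| = 5·4 = 20 pairs (a, b) and collect distinct sums.
a = -7: -7+0=-7, -7+1=-6, -7+3=-4, -7+6=-1
a = -5: -5+0=-5, -5+1=-4, -5+3=-2, -5+6=1
a = -4: -4+0=-4, -4+1=-3, -4+3=-1, -4+6=2
a = -1: -1+0=-1, -1+1=0, -1+3=2, -1+6=5
a = 0: 0+0=0, 0+1=1, 0+3=3, 0+6=6
Collecting distinct sums: A + B = {-7, -6, -5, -4, -3, -2, -1, 0, 1, 2, 3, 5, 6}
|A + B| = 13

A + B = {-7, -6, -5, -4, -3, -2, -1, 0, 1, 2, 3, 5, 6}


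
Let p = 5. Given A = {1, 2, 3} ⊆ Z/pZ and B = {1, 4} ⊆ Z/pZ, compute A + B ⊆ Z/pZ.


Work in Z/5Z: reduce every sum a + b modulo 5.
Enumerate all 6 pairs:
a = 1: 1+1=2, 1+4=0
a = 2: 2+1=3, 2+4=1
a = 3: 3+1=4, 3+4=2
Distinct residues collected: {0, 1, 2, 3, 4}
|A + B| = 5 (out of 5 total residues).

A + B = {0, 1, 2, 3, 4}


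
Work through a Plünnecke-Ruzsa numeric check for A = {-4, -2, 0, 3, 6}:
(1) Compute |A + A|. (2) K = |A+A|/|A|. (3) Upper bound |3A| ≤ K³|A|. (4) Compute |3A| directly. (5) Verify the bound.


|A| = 5.
Step 1: Compute A + A by enumerating all 25 pairs.
A + A = {-8, -6, -4, -2, -1, 0, 1, 2, 3, 4, 6, 9, 12}, so |A + A| = 13.
Step 2: Doubling constant K = |A + A|/|A| = 13/5 = 13/5 ≈ 2.6000.
Step 3: Plünnecke-Ruzsa gives |3A| ≤ K³·|A| = (2.6000)³ · 5 ≈ 87.8800.
Step 4: Compute 3A = A + A + A directly by enumerating all triples (a,b,c) ∈ A³; |3A| = 23.
Step 5: Check 23 ≤ 87.8800? Yes ✓.

K = 13/5, Plünnecke-Ruzsa bound K³|A| ≈ 87.8800, |3A| = 23, inequality holds.


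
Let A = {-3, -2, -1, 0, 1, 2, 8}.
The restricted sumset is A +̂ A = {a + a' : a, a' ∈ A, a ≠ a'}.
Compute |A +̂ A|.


Restricted sumset: A +̂ A = {a + a' : a ∈ A, a' ∈ A, a ≠ a'}.
Equivalently, take A + A and drop any sum 2a that is achievable ONLY as a + a for a ∈ A (i.e. sums representable only with equal summands).
Enumerate pairs (a, a') with a < a' (symmetric, so each unordered pair gives one sum; this covers all a ≠ a'):
  -3 + -2 = -5
  -3 + -1 = -4
  -3 + 0 = -3
  -3 + 1 = -2
  -3 + 2 = -1
  -3 + 8 = 5
  -2 + -1 = -3
  -2 + 0 = -2
  -2 + 1 = -1
  -2 + 2 = 0
  -2 + 8 = 6
  -1 + 0 = -1
  -1 + 1 = 0
  -1 + 2 = 1
  -1 + 8 = 7
  0 + 1 = 1
  0 + 2 = 2
  0 + 8 = 8
  1 + 2 = 3
  1 + 8 = 9
  2 + 8 = 10
Collected distinct sums: {-5, -4, -3, -2, -1, 0, 1, 2, 3, 5, 6, 7, 8, 9, 10}
|A +̂ A| = 15
(Reference bound: |A +̂ A| ≥ 2|A| - 3 for |A| ≥ 2, with |A| = 7 giving ≥ 11.)

|A +̂ A| = 15


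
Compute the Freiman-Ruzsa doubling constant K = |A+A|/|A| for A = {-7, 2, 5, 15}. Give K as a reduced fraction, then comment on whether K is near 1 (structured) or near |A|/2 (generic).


|A| = 4.
Compute A + A by enumerating all 16 pairs.
A + A = {-14, -5, -2, 4, 7, 8, 10, 17, 20, 30}, so |A + A| = 10.
K = |A + A| / |A| = 10/4 = 5/2 ≈ 2.5000.
Reference: AP of size 4 gives K = 7/4 ≈ 1.7500; a fully generic set of size 4 gives K ≈ 2.5000.

|A| = 4, |A + A| = 10, K = 10/4 = 5/2.


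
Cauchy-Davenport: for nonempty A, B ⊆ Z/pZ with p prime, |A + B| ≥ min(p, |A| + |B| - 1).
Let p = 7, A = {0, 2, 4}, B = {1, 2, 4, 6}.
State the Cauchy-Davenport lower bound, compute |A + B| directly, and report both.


Cauchy-Davenport: |A + B| ≥ min(p, |A| + |B| - 1) for A, B nonempty in Z/pZ.
|A| = 3, |B| = 4, p = 7.
CD lower bound = min(7, 3 + 4 - 1) = min(7, 6) = 6.
Compute A + B mod 7 directly:
a = 0: 0+1=1, 0+2=2, 0+4=4, 0+6=6
a = 2: 2+1=3, 2+2=4, 2+4=6, 2+6=1
a = 4: 4+1=5, 4+2=6, 4+4=1, 4+6=3
A + B = {1, 2, 3, 4, 5, 6}, so |A + B| = 6.
Verify: 6 ≥ 6? Yes ✓.

CD lower bound = 6, actual |A + B| = 6.


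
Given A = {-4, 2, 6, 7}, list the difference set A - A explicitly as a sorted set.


A - A = {a - a' : a, a' ∈ A}.
Compute a - a' for each ordered pair (a, a'):
a = -4: -4--4=0, -4-2=-6, -4-6=-10, -4-7=-11
a = 2: 2--4=6, 2-2=0, 2-6=-4, 2-7=-5
a = 6: 6--4=10, 6-2=4, 6-6=0, 6-7=-1
a = 7: 7--4=11, 7-2=5, 7-6=1, 7-7=0
Collecting distinct values (and noting 0 appears from a-a):
A - A = {-11, -10, -6, -5, -4, -1, 0, 1, 4, 5, 6, 10, 11}
|A - A| = 13

A - A = {-11, -10, -6, -5, -4, -1, 0, 1, 4, 5, 6, 10, 11}


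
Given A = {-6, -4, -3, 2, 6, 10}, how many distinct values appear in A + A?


A + A = {a + a' : a, a' ∈ A}; |A| = 6.
General bounds: 2|A| - 1 ≤ |A + A| ≤ |A|(|A|+1)/2, i.e. 11 ≤ |A + A| ≤ 21.
Lower bound 2|A|-1 is attained iff A is an arithmetic progression.
Enumerate sums a + a' for a ≤ a' (symmetric, so this suffices):
a = -6: -6+-6=-12, -6+-4=-10, -6+-3=-9, -6+2=-4, -6+6=0, -6+10=4
a = -4: -4+-4=-8, -4+-3=-7, -4+2=-2, -4+6=2, -4+10=6
a = -3: -3+-3=-6, -3+2=-1, -3+6=3, -3+10=7
a = 2: 2+2=4, 2+6=8, 2+10=12
a = 6: 6+6=12, 6+10=16
a = 10: 10+10=20
Distinct sums: {-12, -10, -9, -8, -7, -6, -4, -2, -1, 0, 2, 3, 4, 6, 7, 8, 12, 16, 20}
|A + A| = 19

|A + A| = 19


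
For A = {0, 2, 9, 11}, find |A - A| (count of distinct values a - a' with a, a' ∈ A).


A - A = {a - a' : a, a' ∈ A}; |A| = 4.
Bounds: 2|A|-1 ≤ |A - A| ≤ |A|² - |A| + 1, i.e. 7 ≤ |A - A| ≤ 13.
Note: 0 ∈ A - A always (from a - a). The set is symmetric: if d ∈ A - A then -d ∈ A - A.
Enumerate nonzero differences d = a - a' with a > a' (then include -d):
Positive differences: {2, 7, 9, 11}
Full difference set: {0} ∪ (positive diffs) ∪ (negative diffs).
|A - A| = 1 + 2·4 = 9 (matches direct enumeration: 9).

|A - A| = 9


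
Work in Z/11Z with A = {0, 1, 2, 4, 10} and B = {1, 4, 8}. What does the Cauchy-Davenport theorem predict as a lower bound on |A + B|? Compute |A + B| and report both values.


Cauchy-Davenport: |A + B| ≥ min(p, |A| + |B| - 1) for A, B nonempty in Z/pZ.
|A| = 5, |B| = 3, p = 11.
CD lower bound = min(11, 5 + 3 - 1) = min(11, 7) = 7.
Compute A + B mod 11 directly:
a = 0: 0+1=1, 0+4=4, 0+8=8
a = 1: 1+1=2, 1+4=5, 1+8=9
a = 2: 2+1=3, 2+4=6, 2+8=10
a = 4: 4+1=5, 4+4=8, 4+8=1
a = 10: 10+1=0, 10+4=3, 10+8=7
A + B = {0, 1, 2, 3, 4, 5, 6, 7, 8, 9, 10}, so |A + B| = 11.
Verify: 11 ≥ 7? Yes ✓.

CD lower bound = 7, actual |A + B| = 11.


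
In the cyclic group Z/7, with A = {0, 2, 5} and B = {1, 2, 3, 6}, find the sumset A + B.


Work in Z/7Z: reduce every sum a + b modulo 7.
Enumerate all 12 pairs:
a = 0: 0+1=1, 0+2=2, 0+3=3, 0+6=6
a = 2: 2+1=3, 2+2=4, 2+3=5, 2+6=1
a = 5: 5+1=6, 5+2=0, 5+3=1, 5+6=4
Distinct residues collected: {0, 1, 2, 3, 4, 5, 6}
|A + B| = 7 (out of 7 total residues).

A + B = {0, 1, 2, 3, 4, 5, 6}


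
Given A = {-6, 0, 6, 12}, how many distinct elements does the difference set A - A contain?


A - A = {a - a' : a, a' ∈ A}; |A| = 4.
Bounds: 2|A|-1 ≤ |A - A| ≤ |A|² - |A| + 1, i.e. 7 ≤ |A - A| ≤ 13.
Note: 0 ∈ A - A always (from a - a). The set is symmetric: if d ∈ A - A then -d ∈ A - A.
Enumerate nonzero differences d = a - a' with a > a' (then include -d):
Positive differences: {6, 12, 18}
Full difference set: {0} ∪ (positive diffs) ∪ (negative diffs).
|A - A| = 1 + 2·3 = 7 (matches direct enumeration: 7).

|A - A| = 7


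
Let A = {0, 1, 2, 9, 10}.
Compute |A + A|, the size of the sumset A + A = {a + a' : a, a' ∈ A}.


A + A = {a + a' : a, a' ∈ A}; |A| = 5.
General bounds: 2|A| - 1 ≤ |A + A| ≤ |A|(|A|+1)/2, i.e. 9 ≤ |A + A| ≤ 15.
Lower bound 2|A|-1 is attained iff A is an arithmetic progression.
Enumerate sums a + a' for a ≤ a' (symmetric, so this suffices):
a = 0: 0+0=0, 0+1=1, 0+2=2, 0+9=9, 0+10=10
a = 1: 1+1=2, 1+2=3, 1+9=10, 1+10=11
a = 2: 2+2=4, 2+9=11, 2+10=12
a = 9: 9+9=18, 9+10=19
a = 10: 10+10=20
Distinct sums: {0, 1, 2, 3, 4, 9, 10, 11, 12, 18, 19, 20}
|A + A| = 12

|A + A| = 12


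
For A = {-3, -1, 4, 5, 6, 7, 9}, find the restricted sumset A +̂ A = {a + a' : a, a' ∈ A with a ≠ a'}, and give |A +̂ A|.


Restricted sumset: A +̂ A = {a + a' : a ∈ A, a' ∈ A, a ≠ a'}.
Equivalently, take A + A and drop any sum 2a that is achievable ONLY as a + a for a ∈ A (i.e. sums representable only with equal summands).
Enumerate pairs (a, a') with a < a' (symmetric, so each unordered pair gives one sum; this covers all a ≠ a'):
  -3 + -1 = -4
  -3 + 4 = 1
  -3 + 5 = 2
  -3 + 6 = 3
  -3 + 7 = 4
  -3 + 9 = 6
  -1 + 4 = 3
  -1 + 5 = 4
  -1 + 6 = 5
  -1 + 7 = 6
  -1 + 9 = 8
  4 + 5 = 9
  4 + 6 = 10
  4 + 7 = 11
  4 + 9 = 13
  5 + 6 = 11
  5 + 7 = 12
  5 + 9 = 14
  6 + 7 = 13
  6 + 9 = 15
  7 + 9 = 16
Collected distinct sums: {-4, 1, 2, 3, 4, 5, 6, 8, 9, 10, 11, 12, 13, 14, 15, 16}
|A +̂ A| = 16
(Reference bound: |A +̂ A| ≥ 2|A| - 3 for |A| ≥ 2, with |A| = 7 giving ≥ 11.)

|A +̂ A| = 16


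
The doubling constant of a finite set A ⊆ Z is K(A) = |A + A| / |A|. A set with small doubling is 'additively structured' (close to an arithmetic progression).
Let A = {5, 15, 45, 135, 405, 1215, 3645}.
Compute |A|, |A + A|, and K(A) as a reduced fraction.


|A| = 7.
Compute A + A by enumerating all 49 pairs.
A + A = {10, 20, 30, 50, 60, 90, 140, 150, 180, 270, 410, 420, 450, 540, 810, 1220, 1230, 1260, 1350, 1620, 2430, 3650, 3660, 3690, 3780, 4050, 4860, 7290}, so |A + A| = 28.
K = |A + A| / |A| = 28/7 = 4/1 ≈ 4.0000.
Reference: AP of size 7 gives K = 13/7 ≈ 1.8571; a fully generic set of size 7 gives K ≈ 4.0000.

|A| = 7, |A + A| = 28, K = 28/7 = 4/1.


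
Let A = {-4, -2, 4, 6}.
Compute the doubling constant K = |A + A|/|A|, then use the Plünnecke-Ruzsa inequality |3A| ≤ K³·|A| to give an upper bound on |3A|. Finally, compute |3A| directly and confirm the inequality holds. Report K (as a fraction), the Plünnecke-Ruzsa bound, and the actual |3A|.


|A| = 4.
Step 1: Compute A + A by enumerating all 16 pairs.
A + A = {-8, -6, -4, 0, 2, 4, 8, 10, 12}, so |A + A| = 9.
Step 2: Doubling constant K = |A + A|/|A| = 9/4 = 9/4 ≈ 2.2500.
Step 3: Plünnecke-Ruzsa gives |3A| ≤ K³·|A| = (2.2500)³ · 4 ≈ 45.5625.
Step 4: Compute 3A = A + A + A directly by enumerating all triples (a,b,c) ∈ A³; |3A| = 16.
Step 5: Check 16 ≤ 45.5625? Yes ✓.

K = 9/4, Plünnecke-Ruzsa bound K³|A| ≈ 45.5625, |3A| = 16, inequality holds.


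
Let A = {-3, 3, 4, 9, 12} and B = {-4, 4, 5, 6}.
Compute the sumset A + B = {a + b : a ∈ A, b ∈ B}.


A + B = {a + b : a ∈ A, b ∈ B}.
Enumerate all |A|·|B| = 5·4 = 20 pairs (a, b) and collect distinct sums.
a = -3: -3+-4=-7, -3+4=1, -3+5=2, -3+6=3
a = 3: 3+-4=-1, 3+4=7, 3+5=8, 3+6=9
a = 4: 4+-4=0, 4+4=8, 4+5=9, 4+6=10
a = 9: 9+-4=5, 9+4=13, 9+5=14, 9+6=15
a = 12: 12+-4=8, 12+4=16, 12+5=17, 12+6=18
Collecting distinct sums: A + B = {-7, -1, 0, 1, 2, 3, 5, 7, 8, 9, 10, 13, 14, 15, 16, 17, 18}
|A + B| = 17

A + B = {-7, -1, 0, 1, 2, 3, 5, 7, 8, 9, 10, 13, 14, 15, 16, 17, 18}


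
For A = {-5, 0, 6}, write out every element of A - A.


A - A = {a - a' : a, a' ∈ A}.
Compute a - a' for each ordered pair (a, a'):
a = -5: -5--5=0, -5-0=-5, -5-6=-11
a = 0: 0--5=5, 0-0=0, 0-6=-6
a = 6: 6--5=11, 6-0=6, 6-6=0
Collecting distinct values (and noting 0 appears from a-a):
A - A = {-11, -6, -5, 0, 5, 6, 11}
|A - A| = 7

A - A = {-11, -6, -5, 0, 5, 6, 11}


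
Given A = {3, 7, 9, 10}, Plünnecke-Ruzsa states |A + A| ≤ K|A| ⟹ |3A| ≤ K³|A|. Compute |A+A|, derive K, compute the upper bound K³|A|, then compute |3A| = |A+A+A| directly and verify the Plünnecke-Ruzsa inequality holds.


|A| = 4.
Step 1: Compute A + A by enumerating all 16 pairs.
A + A = {6, 10, 12, 13, 14, 16, 17, 18, 19, 20}, so |A + A| = 10.
Step 2: Doubling constant K = |A + A|/|A| = 10/4 = 10/4 ≈ 2.5000.
Step 3: Plünnecke-Ruzsa gives |3A| ≤ K³·|A| = (2.5000)³ · 4 ≈ 62.5000.
Step 4: Compute 3A = A + A + A directly by enumerating all triples (a,b,c) ∈ A³; |3A| = 17.
Step 5: Check 17 ≤ 62.5000? Yes ✓.

K = 10/4, Plünnecke-Ruzsa bound K³|A| ≈ 62.5000, |3A| = 17, inequality holds.


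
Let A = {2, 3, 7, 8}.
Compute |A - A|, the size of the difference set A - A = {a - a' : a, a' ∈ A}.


A - A = {a - a' : a, a' ∈ A}; |A| = 4.
Bounds: 2|A|-1 ≤ |A - A| ≤ |A|² - |A| + 1, i.e. 7 ≤ |A - A| ≤ 13.
Note: 0 ∈ A - A always (from a - a). The set is symmetric: if d ∈ A - A then -d ∈ A - A.
Enumerate nonzero differences d = a - a' with a > a' (then include -d):
Positive differences: {1, 4, 5, 6}
Full difference set: {0} ∪ (positive diffs) ∪ (negative diffs).
|A - A| = 1 + 2·4 = 9 (matches direct enumeration: 9).

|A - A| = 9


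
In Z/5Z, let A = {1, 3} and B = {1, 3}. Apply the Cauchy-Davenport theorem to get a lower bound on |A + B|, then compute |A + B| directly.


Cauchy-Davenport: |A + B| ≥ min(p, |A| + |B| - 1) for A, B nonempty in Z/pZ.
|A| = 2, |B| = 2, p = 5.
CD lower bound = min(5, 2 + 2 - 1) = min(5, 3) = 3.
Compute A + B mod 5 directly:
a = 1: 1+1=2, 1+3=4
a = 3: 3+1=4, 3+3=1
A + B = {1, 2, 4}, so |A + B| = 3.
Verify: 3 ≥ 3? Yes ✓.

CD lower bound = 3, actual |A + B| = 3.


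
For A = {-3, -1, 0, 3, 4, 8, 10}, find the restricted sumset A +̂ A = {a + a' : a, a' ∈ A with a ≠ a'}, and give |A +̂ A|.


Restricted sumset: A +̂ A = {a + a' : a ∈ A, a' ∈ A, a ≠ a'}.
Equivalently, take A + A and drop any sum 2a that is achievable ONLY as a + a for a ∈ A (i.e. sums representable only with equal summands).
Enumerate pairs (a, a') with a < a' (symmetric, so each unordered pair gives one sum; this covers all a ≠ a'):
  -3 + -1 = -4
  -3 + 0 = -3
  -3 + 3 = 0
  -3 + 4 = 1
  -3 + 8 = 5
  -3 + 10 = 7
  -1 + 0 = -1
  -1 + 3 = 2
  -1 + 4 = 3
  -1 + 8 = 7
  -1 + 10 = 9
  0 + 3 = 3
  0 + 4 = 4
  0 + 8 = 8
  0 + 10 = 10
  3 + 4 = 7
  3 + 8 = 11
  3 + 10 = 13
  4 + 8 = 12
  4 + 10 = 14
  8 + 10 = 18
Collected distinct sums: {-4, -3, -1, 0, 1, 2, 3, 4, 5, 7, 8, 9, 10, 11, 12, 13, 14, 18}
|A +̂ A| = 18
(Reference bound: |A +̂ A| ≥ 2|A| - 3 for |A| ≥ 2, with |A| = 7 giving ≥ 11.)

|A +̂ A| = 18


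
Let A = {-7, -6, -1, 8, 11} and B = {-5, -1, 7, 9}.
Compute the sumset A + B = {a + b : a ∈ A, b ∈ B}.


A + B = {a + b : a ∈ A, b ∈ B}.
Enumerate all |A|·|B| = 5·4 = 20 pairs (a, b) and collect distinct sums.
a = -7: -7+-5=-12, -7+-1=-8, -7+7=0, -7+9=2
a = -6: -6+-5=-11, -6+-1=-7, -6+7=1, -6+9=3
a = -1: -1+-5=-6, -1+-1=-2, -1+7=6, -1+9=8
a = 8: 8+-5=3, 8+-1=7, 8+7=15, 8+9=17
a = 11: 11+-5=6, 11+-1=10, 11+7=18, 11+9=20
Collecting distinct sums: A + B = {-12, -11, -8, -7, -6, -2, 0, 1, 2, 3, 6, 7, 8, 10, 15, 17, 18, 20}
|A + B| = 18

A + B = {-12, -11, -8, -7, -6, -2, 0, 1, 2, 3, 6, 7, 8, 10, 15, 17, 18, 20}


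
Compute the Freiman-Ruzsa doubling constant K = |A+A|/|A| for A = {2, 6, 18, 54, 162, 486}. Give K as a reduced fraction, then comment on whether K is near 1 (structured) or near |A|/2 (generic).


|A| = 6.
Compute A + A by enumerating all 36 pairs.
A + A = {4, 8, 12, 20, 24, 36, 56, 60, 72, 108, 164, 168, 180, 216, 324, 488, 492, 504, 540, 648, 972}, so |A + A| = 21.
K = |A + A| / |A| = 21/6 = 7/2 ≈ 3.5000.
Reference: AP of size 6 gives K = 11/6 ≈ 1.8333; a fully generic set of size 6 gives K ≈ 3.5000.

|A| = 6, |A + A| = 21, K = 21/6 = 7/2.


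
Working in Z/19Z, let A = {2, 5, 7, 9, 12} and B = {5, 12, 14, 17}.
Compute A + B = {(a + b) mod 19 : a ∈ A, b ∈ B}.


Work in Z/19Z: reduce every sum a + b modulo 19.
Enumerate all 20 pairs:
a = 2: 2+5=7, 2+12=14, 2+14=16, 2+17=0
a = 5: 5+5=10, 5+12=17, 5+14=0, 5+17=3
a = 7: 7+5=12, 7+12=0, 7+14=2, 7+17=5
a = 9: 9+5=14, 9+12=2, 9+14=4, 9+17=7
a = 12: 12+5=17, 12+12=5, 12+14=7, 12+17=10
Distinct residues collected: {0, 2, 3, 4, 5, 7, 10, 12, 14, 16, 17}
|A + B| = 11 (out of 19 total residues).

A + B = {0, 2, 3, 4, 5, 7, 10, 12, 14, 16, 17}


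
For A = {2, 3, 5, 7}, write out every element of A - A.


A - A = {a - a' : a, a' ∈ A}.
Compute a - a' for each ordered pair (a, a'):
a = 2: 2-2=0, 2-3=-1, 2-5=-3, 2-7=-5
a = 3: 3-2=1, 3-3=0, 3-5=-2, 3-7=-4
a = 5: 5-2=3, 5-3=2, 5-5=0, 5-7=-2
a = 7: 7-2=5, 7-3=4, 7-5=2, 7-7=0
Collecting distinct values (and noting 0 appears from a-a):
A - A = {-5, -4, -3, -2, -1, 0, 1, 2, 3, 4, 5}
|A - A| = 11

A - A = {-5, -4, -3, -2, -1, 0, 1, 2, 3, 4, 5}


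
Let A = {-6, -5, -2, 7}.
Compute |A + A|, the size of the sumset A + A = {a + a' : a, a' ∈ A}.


A + A = {a + a' : a, a' ∈ A}; |A| = 4.
General bounds: 2|A| - 1 ≤ |A + A| ≤ |A|(|A|+1)/2, i.e. 7 ≤ |A + A| ≤ 10.
Lower bound 2|A|-1 is attained iff A is an arithmetic progression.
Enumerate sums a + a' for a ≤ a' (symmetric, so this suffices):
a = -6: -6+-6=-12, -6+-5=-11, -6+-2=-8, -6+7=1
a = -5: -5+-5=-10, -5+-2=-7, -5+7=2
a = -2: -2+-2=-4, -2+7=5
a = 7: 7+7=14
Distinct sums: {-12, -11, -10, -8, -7, -4, 1, 2, 5, 14}
|A + A| = 10

|A + A| = 10


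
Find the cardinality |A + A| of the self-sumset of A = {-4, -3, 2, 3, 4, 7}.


A + A = {a + a' : a, a' ∈ A}; |A| = 6.
General bounds: 2|A| - 1 ≤ |A + A| ≤ |A|(|A|+1)/2, i.e. 11 ≤ |A + A| ≤ 21.
Lower bound 2|A|-1 is attained iff A is an arithmetic progression.
Enumerate sums a + a' for a ≤ a' (symmetric, so this suffices):
a = -4: -4+-4=-8, -4+-3=-7, -4+2=-2, -4+3=-1, -4+4=0, -4+7=3
a = -3: -3+-3=-6, -3+2=-1, -3+3=0, -3+4=1, -3+7=4
a = 2: 2+2=4, 2+3=5, 2+4=6, 2+7=9
a = 3: 3+3=6, 3+4=7, 3+7=10
a = 4: 4+4=8, 4+7=11
a = 7: 7+7=14
Distinct sums: {-8, -7, -6, -2, -1, 0, 1, 3, 4, 5, 6, 7, 8, 9, 10, 11, 14}
|A + A| = 17

|A + A| = 17


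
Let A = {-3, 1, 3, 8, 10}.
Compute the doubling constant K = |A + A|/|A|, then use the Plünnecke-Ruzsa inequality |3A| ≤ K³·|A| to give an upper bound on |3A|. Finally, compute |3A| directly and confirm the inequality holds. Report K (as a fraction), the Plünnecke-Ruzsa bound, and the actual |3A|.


|A| = 5.
Step 1: Compute A + A by enumerating all 25 pairs.
A + A = {-6, -2, 0, 2, 4, 5, 6, 7, 9, 11, 13, 16, 18, 20}, so |A + A| = 14.
Step 2: Doubling constant K = |A + A|/|A| = 14/5 = 14/5 ≈ 2.8000.
Step 3: Plünnecke-Ruzsa gives |3A| ≤ K³·|A| = (2.8000)³ · 5 ≈ 109.7600.
Step 4: Compute 3A = A + A + A directly by enumerating all triples (a,b,c) ∈ A³; |3A| = 27.
Step 5: Check 27 ≤ 109.7600? Yes ✓.

K = 14/5, Plünnecke-Ruzsa bound K³|A| ≈ 109.7600, |3A| = 27, inequality holds.


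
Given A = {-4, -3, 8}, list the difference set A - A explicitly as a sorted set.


A - A = {a - a' : a, a' ∈ A}.
Compute a - a' for each ordered pair (a, a'):
a = -4: -4--4=0, -4--3=-1, -4-8=-12
a = -3: -3--4=1, -3--3=0, -3-8=-11
a = 8: 8--4=12, 8--3=11, 8-8=0
Collecting distinct values (and noting 0 appears from a-a):
A - A = {-12, -11, -1, 0, 1, 11, 12}
|A - A| = 7

A - A = {-12, -11, -1, 0, 1, 11, 12}


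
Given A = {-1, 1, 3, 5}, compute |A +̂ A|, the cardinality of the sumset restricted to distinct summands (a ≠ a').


Restricted sumset: A +̂ A = {a + a' : a ∈ A, a' ∈ A, a ≠ a'}.
Equivalently, take A + A and drop any sum 2a that is achievable ONLY as a + a for a ∈ A (i.e. sums representable only with equal summands).
Enumerate pairs (a, a') with a < a' (symmetric, so each unordered pair gives one sum; this covers all a ≠ a'):
  -1 + 1 = 0
  -1 + 3 = 2
  -1 + 5 = 4
  1 + 3 = 4
  1 + 5 = 6
  3 + 5 = 8
Collected distinct sums: {0, 2, 4, 6, 8}
|A +̂ A| = 5
(Reference bound: |A +̂ A| ≥ 2|A| - 3 for |A| ≥ 2, with |A| = 4 giving ≥ 5.)

|A +̂ A| = 5


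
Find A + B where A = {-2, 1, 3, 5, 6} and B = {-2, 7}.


A + B = {a + b : a ∈ A, b ∈ B}.
Enumerate all |A|·|B| = 5·2 = 10 pairs (a, b) and collect distinct sums.
a = -2: -2+-2=-4, -2+7=5
a = 1: 1+-2=-1, 1+7=8
a = 3: 3+-2=1, 3+7=10
a = 5: 5+-2=3, 5+7=12
a = 6: 6+-2=4, 6+7=13
Collecting distinct sums: A + B = {-4, -1, 1, 3, 4, 5, 8, 10, 12, 13}
|A + B| = 10

A + B = {-4, -1, 1, 3, 4, 5, 8, 10, 12, 13}


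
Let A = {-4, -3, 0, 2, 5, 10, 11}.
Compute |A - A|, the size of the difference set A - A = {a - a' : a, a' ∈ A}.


A - A = {a - a' : a, a' ∈ A}; |A| = 7.
Bounds: 2|A|-1 ≤ |A - A| ≤ |A|² - |A| + 1, i.e. 13 ≤ |A - A| ≤ 43.
Note: 0 ∈ A - A always (from a - a). The set is symmetric: if d ∈ A - A then -d ∈ A - A.
Enumerate nonzero differences d = a - a' with a > a' (then include -d):
Positive differences: {1, 2, 3, 4, 5, 6, 8, 9, 10, 11, 13, 14, 15}
Full difference set: {0} ∪ (positive diffs) ∪ (negative diffs).
|A - A| = 1 + 2·13 = 27 (matches direct enumeration: 27).

|A - A| = 27


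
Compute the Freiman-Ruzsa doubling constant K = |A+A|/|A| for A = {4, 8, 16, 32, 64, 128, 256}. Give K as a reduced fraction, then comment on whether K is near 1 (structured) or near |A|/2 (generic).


|A| = 7.
Compute A + A by enumerating all 49 pairs.
A + A = {8, 12, 16, 20, 24, 32, 36, 40, 48, 64, 68, 72, 80, 96, 128, 132, 136, 144, 160, 192, 256, 260, 264, 272, 288, 320, 384, 512}, so |A + A| = 28.
K = |A + A| / |A| = 28/7 = 4/1 ≈ 4.0000.
Reference: AP of size 7 gives K = 13/7 ≈ 1.8571; a fully generic set of size 7 gives K ≈ 4.0000.

|A| = 7, |A + A| = 28, K = 28/7 = 4/1.


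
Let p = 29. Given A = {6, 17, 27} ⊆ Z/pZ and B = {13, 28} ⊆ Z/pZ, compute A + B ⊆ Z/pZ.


Work in Z/29Z: reduce every sum a + b modulo 29.
Enumerate all 6 pairs:
a = 6: 6+13=19, 6+28=5
a = 17: 17+13=1, 17+28=16
a = 27: 27+13=11, 27+28=26
Distinct residues collected: {1, 5, 11, 16, 19, 26}
|A + B| = 6 (out of 29 total residues).

A + B = {1, 5, 11, 16, 19, 26}


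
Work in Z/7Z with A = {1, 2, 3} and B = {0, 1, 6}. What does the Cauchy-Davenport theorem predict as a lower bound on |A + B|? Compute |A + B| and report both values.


Cauchy-Davenport: |A + B| ≥ min(p, |A| + |B| - 1) for A, B nonempty in Z/pZ.
|A| = 3, |B| = 3, p = 7.
CD lower bound = min(7, 3 + 3 - 1) = min(7, 5) = 5.
Compute A + B mod 7 directly:
a = 1: 1+0=1, 1+1=2, 1+6=0
a = 2: 2+0=2, 2+1=3, 2+6=1
a = 3: 3+0=3, 3+1=4, 3+6=2
A + B = {0, 1, 2, 3, 4}, so |A + B| = 5.
Verify: 5 ≥ 5? Yes ✓.

CD lower bound = 5, actual |A + B| = 5.


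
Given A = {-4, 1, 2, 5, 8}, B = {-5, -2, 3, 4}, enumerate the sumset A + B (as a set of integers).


A + B = {a + b : a ∈ A, b ∈ B}.
Enumerate all |A|·|B| = 5·4 = 20 pairs (a, b) and collect distinct sums.
a = -4: -4+-5=-9, -4+-2=-6, -4+3=-1, -4+4=0
a = 1: 1+-5=-4, 1+-2=-1, 1+3=4, 1+4=5
a = 2: 2+-5=-3, 2+-2=0, 2+3=5, 2+4=6
a = 5: 5+-5=0, 5+-2=3, 5+3=8, 5+4=9
a = 8: 8+-5=3, 8+-2=6, 8+3=11, 8+4=12
Collecting distinct sums: A + B = {-9, -6, -4, -3, -1, 0, 3, 4, 5, 6, 8, 9, 11, 12}
|A + B| = 14

A + B = {-9, -6, -4, -3, -1, 0, 3, 4, 5, 6, 8, 9, 11, 12}


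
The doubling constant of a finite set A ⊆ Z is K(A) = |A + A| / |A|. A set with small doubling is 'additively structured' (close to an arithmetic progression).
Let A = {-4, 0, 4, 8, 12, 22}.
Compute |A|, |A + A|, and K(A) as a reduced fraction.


|A| = 6.
Compute A + A by enumerating all 36 pairs.
A + A = {-8, -4, 0, 4, 8, 12, 16, 18, 20, 22, 24, 26, 30, 34, 44}, so |A + A| = 15.
K = |A + A| / |A| = 15/6 = 5/2 ≈ 2.5000.
Reference: AP of size 6 gives K = 11/6 ≈ 1.8333; a fully generic set of size 6 gives K ≈ 3.5000.

|A| = 6, |A + A| = 15, K = 15/6 = 5/2.


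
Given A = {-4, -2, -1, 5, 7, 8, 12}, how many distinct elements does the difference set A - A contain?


A - A = {a - a' : a, a' ∈ A}; |A| = 7.
Bounds: 2|A|-1 ≤ |A - A| ≤ |A|² - |A| + 1, i.e. 13 ≤ |A - A| ≤ 43.
Note: 0 ∈ A - A always (from a - a). The set is symmetric: if d ∈ A - A then -d ∈ A - A.
Enumerate nonzero differences d = a - a' with a > a' (then include -d):
Positive differences: {1, 2, 3, 4, 5, 6, 7, 8, 9, 10, 11, 12, 13, 14, 16}
Full difference set: {0} ∪ (positive diffs) ∪ (negative diffs).
|A - A| = 1 + 2·15 = 31 (matches direct enumeration: 31).

|A - A| = 31


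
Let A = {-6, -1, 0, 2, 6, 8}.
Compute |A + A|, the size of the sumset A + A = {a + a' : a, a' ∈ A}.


A + A = {a + a' : a, a' ∈ A}; |A| = 6.
General bounds: 2|A| - 1 ≤ |A + A| ≤ |A|(|A|+1)/2, i.e. 11 ≤ |A + A| ≤ 21.
Lower bound 2|A|-1 is attained iff A is an arithmetic progression.
Enumerate sums a + a' for a ≤ a' (symmetric, so this suffices):
a = -6: -6+-6=-12, -6+-1=-7, -6+0=-6, -6+2=-4, -6+6=0, -6+8=2
a = -1: -1+-1=-2, -1+0=-1, -1+2=1, -1+6=5, -1+8=7
a = 0: 0+0=0, 0+2=2, 0+6=6, 0+8=8
a = 2: 2+2=4, 2+6=8, 2+8=10
a = 6: 6+6=12, 6+8=14
a = 8: 8+8=16
Distinct sums: {-12, -7, -6, -4, -2, -1, 0, 1, 2, 4, 5, 6, 7, 8, 10, 12, 14, 16}
|A + A| = 18

|A + A| = 18


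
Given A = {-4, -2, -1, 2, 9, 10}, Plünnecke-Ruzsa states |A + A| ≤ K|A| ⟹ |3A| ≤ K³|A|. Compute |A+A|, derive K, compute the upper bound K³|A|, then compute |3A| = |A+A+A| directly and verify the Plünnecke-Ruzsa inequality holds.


|A| = 6.
Step 1: Compute A + A by enumerating all 36 pairs.
A + A = {-8, -6, -5, -4, -3, -2, 0, 1, 4, 5, 6, 7, 8, 9, 11, 12, 18, 19, 20}, so |A + A| = 19.
Step 2: Doubling constant K = |A + A|/|A| = 19/6 = 19/6 ≈ 3.1667.
Step 3: Plünnecke-Ruzsa gives |3A| ≤ K³·|A| = (3.1667)³ · 6 ≈ 190.5278.
Step 4: Compute 3A = A + A + A directly by enumerating all triples (a,b,c) ∈ A³; |3A| = 37.
Step 5: Check 37 ≤ 190.5278? Yes ✓.

K = 19/6, Plünnecke-Ruzsa bound K³|A| ≈ 190.5278, |3A| = 37, inequality holds.
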